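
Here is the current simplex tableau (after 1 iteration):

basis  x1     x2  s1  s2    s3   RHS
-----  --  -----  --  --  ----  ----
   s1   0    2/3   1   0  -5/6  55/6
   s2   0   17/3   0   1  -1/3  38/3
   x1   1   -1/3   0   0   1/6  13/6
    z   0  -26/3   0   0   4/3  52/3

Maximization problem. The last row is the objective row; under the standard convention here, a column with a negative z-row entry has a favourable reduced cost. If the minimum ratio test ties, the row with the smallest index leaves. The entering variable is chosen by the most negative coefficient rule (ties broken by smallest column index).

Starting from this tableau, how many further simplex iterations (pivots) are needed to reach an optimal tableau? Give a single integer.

1

pivot: x2 in, s2 out → z = 624/17
No improving column remains; optimal.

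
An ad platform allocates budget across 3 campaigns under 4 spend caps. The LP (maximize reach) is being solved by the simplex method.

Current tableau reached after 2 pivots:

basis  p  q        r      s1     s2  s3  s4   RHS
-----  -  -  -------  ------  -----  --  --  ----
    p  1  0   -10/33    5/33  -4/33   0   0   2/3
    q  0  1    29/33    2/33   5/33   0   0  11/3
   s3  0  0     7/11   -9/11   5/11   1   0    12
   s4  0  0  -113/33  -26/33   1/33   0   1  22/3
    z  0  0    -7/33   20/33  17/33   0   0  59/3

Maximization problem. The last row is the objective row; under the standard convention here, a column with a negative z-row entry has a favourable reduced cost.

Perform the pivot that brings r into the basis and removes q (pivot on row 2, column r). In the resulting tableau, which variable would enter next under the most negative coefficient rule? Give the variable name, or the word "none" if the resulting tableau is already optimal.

none

Pivot element 29/33. New z-row = old z-row − (-7/33)·(row 2/(29/33)).
Updated z-row coefficients: p: 0, q: 7/29, r: 0, s1: 18/29, s2: 16/29, s3: 0, s4: 0.
No coefficient is strictly negative; the tableau after this pivot is optimal.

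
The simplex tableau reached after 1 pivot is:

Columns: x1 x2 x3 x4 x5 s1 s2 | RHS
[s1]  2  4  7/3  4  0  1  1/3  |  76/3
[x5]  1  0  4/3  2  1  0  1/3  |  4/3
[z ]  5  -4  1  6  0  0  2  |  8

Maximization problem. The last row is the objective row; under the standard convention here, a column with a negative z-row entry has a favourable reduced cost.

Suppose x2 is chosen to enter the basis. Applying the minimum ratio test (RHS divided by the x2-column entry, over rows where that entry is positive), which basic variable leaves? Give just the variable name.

s1

Ratios: row 1 (s1): (76/3)/4 = 19/3; row 2 (x5): entry 0 ≤ 0, skip.
Minimum ratio 19/3 is in the s1 row, so s1 leaves.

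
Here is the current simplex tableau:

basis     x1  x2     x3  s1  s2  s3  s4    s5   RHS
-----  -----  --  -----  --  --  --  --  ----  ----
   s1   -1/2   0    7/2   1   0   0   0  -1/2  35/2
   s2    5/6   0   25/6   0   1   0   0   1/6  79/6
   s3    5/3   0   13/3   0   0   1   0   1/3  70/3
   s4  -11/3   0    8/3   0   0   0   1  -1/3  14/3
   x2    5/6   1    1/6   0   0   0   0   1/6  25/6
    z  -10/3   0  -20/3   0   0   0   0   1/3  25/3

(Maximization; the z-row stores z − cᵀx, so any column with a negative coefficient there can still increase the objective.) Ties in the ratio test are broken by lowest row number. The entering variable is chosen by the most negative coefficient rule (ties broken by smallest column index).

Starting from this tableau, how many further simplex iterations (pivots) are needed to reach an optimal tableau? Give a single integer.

pivot: x3 in, s4 out → z = 20
pivot: x1 in, s2 out → z = 655/21
pivot: s4 in, x2 out → z = 77/2
No improving column remains; optimal.

3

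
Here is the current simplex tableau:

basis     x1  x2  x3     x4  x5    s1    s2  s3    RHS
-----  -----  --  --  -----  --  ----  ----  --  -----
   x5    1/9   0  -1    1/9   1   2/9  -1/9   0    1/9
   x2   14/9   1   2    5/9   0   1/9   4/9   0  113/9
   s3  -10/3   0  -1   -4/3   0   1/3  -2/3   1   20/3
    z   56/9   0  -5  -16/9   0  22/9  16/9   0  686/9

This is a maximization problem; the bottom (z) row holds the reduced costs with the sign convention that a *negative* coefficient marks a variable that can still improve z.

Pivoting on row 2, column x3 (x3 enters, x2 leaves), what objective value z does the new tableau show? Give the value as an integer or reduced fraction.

Minimum ratio for x3: (113/9)/2 = 113/18.
z changes by −(z-row coeff of x3)·ratio = −(-5)·(113/18) = 565/18.
New z = 686/9 + (565/18) = 1937/18.

1937/18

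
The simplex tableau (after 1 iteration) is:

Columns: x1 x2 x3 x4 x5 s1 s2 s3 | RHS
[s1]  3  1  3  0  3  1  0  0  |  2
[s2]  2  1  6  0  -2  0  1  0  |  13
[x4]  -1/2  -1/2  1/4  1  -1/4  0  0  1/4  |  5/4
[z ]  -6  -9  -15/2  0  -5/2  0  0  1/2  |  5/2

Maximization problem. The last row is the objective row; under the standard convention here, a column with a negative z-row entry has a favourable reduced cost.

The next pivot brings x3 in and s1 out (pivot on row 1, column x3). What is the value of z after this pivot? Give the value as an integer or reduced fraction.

Minimum ratio for x3: 2/3 = 2/3.
z changes by −(z-row coeff of x3)·ratio = −(-15/2)·(2/3) = 5.
New z = 5/2 + 5 = 15/2.

15/2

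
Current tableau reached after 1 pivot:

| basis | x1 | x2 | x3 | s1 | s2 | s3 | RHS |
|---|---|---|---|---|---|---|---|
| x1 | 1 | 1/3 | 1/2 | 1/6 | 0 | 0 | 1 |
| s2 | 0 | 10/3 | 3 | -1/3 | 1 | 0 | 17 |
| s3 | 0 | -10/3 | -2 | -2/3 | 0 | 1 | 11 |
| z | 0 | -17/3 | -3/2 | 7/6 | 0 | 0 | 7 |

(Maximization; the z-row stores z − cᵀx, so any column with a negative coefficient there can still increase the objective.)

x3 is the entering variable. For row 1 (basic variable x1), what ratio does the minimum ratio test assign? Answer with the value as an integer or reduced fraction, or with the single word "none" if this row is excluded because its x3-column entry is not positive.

Ratio = RHS / (x3 entry) = 1 / (1/2) = 2.

2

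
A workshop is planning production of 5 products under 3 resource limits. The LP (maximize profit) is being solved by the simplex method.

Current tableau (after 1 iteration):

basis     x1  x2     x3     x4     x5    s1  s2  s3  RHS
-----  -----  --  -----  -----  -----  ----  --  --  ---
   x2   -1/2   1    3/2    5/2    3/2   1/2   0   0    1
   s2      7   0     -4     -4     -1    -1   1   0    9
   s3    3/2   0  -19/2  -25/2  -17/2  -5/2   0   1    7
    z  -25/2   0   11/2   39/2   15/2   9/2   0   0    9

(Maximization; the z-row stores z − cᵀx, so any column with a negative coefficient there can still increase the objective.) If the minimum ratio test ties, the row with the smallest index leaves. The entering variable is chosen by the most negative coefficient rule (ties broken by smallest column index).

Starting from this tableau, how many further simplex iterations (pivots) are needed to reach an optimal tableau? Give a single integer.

2

pivot: x1 in, s2 out → z = 351/14
pivot: x3 in, x2 out → z = 464/17
No improving column remains; optimal.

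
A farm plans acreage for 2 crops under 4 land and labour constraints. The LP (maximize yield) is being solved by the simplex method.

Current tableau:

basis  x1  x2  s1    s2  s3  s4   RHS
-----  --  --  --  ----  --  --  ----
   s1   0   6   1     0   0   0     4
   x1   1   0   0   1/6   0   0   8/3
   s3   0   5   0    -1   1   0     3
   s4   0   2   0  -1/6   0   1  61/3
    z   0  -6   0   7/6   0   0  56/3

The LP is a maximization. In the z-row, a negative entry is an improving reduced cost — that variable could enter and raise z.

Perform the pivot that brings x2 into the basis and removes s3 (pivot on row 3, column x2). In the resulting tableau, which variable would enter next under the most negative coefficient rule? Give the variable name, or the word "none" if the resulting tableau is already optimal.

Pivot element 5. New z-row = old z-row − (-6)·(row 3/5).
Updated z-row coefficients: x1: 0, x2: 0, s1: 0, s2: -1/30, s3: 6/5, s4: 0.
The most negative is -1/30 in column s2, so s2 would enter next.

s2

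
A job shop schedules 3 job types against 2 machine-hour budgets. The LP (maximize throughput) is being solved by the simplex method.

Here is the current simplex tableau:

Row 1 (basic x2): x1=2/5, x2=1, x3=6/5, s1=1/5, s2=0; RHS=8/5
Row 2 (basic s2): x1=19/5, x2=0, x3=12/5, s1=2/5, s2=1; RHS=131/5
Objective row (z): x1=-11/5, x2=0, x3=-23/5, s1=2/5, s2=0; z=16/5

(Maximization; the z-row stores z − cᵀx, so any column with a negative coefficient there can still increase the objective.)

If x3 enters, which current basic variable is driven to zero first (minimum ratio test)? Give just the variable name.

Ratios: row 1 (x2): (8/5)/(6/5) = 4/3; row 2 (s2): (131/5)/(12/5) = 131/12.
Minimum ratio 4/3 is in the x2 row, so x2 leaves.

x2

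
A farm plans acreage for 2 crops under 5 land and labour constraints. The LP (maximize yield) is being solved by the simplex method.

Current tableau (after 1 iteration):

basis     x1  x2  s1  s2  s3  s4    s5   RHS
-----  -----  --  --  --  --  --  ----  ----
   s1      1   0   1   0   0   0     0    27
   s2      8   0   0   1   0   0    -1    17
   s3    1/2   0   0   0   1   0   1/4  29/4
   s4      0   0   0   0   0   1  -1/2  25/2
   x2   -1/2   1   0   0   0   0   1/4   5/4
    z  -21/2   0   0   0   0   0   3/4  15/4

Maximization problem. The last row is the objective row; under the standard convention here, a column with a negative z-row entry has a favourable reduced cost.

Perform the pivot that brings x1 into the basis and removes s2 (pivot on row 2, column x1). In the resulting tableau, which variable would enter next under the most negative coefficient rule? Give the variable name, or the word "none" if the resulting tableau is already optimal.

s5

Pivot element 8. New z-row = old z-row − (-21/2)·(row 2/8).
Updated z-row coefficients: x1: 0, x2: 0, s1: 0, s2: 21/16, s3: 0, s4: 0, s5: -9/16.
The most negative is -9/16 in column s5, so s5 would enter next.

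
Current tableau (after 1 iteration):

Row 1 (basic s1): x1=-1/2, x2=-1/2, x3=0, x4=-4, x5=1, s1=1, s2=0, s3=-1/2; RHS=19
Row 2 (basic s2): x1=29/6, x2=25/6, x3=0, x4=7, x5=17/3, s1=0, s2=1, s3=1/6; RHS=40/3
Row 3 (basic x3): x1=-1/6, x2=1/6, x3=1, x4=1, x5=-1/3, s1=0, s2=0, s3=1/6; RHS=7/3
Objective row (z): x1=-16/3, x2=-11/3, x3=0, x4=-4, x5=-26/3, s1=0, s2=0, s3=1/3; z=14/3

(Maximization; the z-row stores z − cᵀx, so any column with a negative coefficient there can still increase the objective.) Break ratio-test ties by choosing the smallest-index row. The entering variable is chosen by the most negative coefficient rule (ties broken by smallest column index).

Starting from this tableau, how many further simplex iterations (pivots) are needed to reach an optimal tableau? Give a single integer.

pivot: x5 in, s2 out → z = 426/17
No improving column remains; optimal.

1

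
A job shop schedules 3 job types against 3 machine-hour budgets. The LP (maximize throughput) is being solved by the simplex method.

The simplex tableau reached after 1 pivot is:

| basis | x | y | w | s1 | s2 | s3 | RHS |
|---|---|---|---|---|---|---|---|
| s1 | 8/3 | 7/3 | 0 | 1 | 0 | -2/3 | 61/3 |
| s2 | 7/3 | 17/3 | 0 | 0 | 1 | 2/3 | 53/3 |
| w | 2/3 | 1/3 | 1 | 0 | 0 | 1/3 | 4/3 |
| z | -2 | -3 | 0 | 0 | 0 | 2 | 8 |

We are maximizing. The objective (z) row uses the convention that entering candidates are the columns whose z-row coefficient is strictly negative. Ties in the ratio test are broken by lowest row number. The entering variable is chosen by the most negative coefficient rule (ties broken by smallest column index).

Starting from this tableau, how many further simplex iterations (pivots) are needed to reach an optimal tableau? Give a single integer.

pivot: y in, s2 out → z = 295/17
pivot: x in, w out → z = 160/9
No improving column remains; optimal.

2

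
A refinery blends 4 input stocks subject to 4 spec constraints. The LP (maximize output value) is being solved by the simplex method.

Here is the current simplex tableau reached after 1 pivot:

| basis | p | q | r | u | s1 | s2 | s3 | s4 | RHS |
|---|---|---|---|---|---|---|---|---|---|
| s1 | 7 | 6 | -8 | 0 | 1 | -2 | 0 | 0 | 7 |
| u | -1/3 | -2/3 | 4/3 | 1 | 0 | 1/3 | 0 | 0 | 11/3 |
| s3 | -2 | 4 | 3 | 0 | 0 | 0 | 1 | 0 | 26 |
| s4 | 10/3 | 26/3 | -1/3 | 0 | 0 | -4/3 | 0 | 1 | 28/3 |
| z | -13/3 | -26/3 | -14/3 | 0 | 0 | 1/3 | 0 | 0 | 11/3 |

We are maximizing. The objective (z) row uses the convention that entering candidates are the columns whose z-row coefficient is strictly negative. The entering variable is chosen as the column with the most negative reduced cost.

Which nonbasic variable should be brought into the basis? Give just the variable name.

Objective-row coefficients: p: -13/3, q: -26/3, r: -14/3, u: 0, s1: 0, s2: 1/3, s3: 0, s4: 0.
The most negative is -26/3 in column q, so q enters.

q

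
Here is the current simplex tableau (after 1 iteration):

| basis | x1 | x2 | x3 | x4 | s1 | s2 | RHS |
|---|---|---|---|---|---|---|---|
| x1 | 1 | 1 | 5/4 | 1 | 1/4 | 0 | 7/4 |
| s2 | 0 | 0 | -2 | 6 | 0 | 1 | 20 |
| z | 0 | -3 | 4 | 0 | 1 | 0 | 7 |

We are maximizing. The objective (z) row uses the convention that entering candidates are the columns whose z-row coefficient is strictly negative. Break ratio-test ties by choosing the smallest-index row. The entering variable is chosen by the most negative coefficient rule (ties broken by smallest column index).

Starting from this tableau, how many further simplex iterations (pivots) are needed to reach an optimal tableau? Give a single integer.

pivot: x2 in, x1 out → z = 49/4
No improving column remains; optimal.

1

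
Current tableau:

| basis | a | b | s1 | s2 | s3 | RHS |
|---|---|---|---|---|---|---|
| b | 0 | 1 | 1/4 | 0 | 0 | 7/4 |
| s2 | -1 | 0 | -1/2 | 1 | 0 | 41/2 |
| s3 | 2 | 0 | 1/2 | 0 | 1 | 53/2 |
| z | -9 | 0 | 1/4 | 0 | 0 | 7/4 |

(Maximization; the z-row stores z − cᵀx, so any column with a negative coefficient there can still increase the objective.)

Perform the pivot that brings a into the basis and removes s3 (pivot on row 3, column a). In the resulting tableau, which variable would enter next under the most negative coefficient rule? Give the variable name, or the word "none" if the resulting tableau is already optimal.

Pivot element 2. New z-row = old z-row − (-9)·(row 3/2).
Updated z-row coefficients: a: 0, b: 0, s1: 5/2, s2: 0, s3: 9/2.
No coefficient is strictly negative; the tableau after this pivot is optimal.

none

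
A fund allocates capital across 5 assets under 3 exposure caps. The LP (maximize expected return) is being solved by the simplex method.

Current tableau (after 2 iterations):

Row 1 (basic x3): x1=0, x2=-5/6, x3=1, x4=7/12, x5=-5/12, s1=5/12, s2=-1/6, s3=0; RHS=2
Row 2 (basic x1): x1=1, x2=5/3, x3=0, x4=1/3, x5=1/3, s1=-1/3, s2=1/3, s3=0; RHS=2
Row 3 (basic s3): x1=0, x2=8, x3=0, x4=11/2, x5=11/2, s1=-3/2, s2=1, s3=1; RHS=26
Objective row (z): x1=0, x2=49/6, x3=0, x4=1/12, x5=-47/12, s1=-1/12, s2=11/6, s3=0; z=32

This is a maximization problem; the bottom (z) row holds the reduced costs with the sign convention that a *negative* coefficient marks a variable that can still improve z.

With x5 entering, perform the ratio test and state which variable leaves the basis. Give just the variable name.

Ratios: row 1 (x3): entry -5/12 ≤ 0, skip; row 2 (x1): 2/(1/3) = 6; row 3 (s3): 26/(11/2) = 52/11.
Minimum ratio 52/11 is in the s3 row, so s3 leaves.

s3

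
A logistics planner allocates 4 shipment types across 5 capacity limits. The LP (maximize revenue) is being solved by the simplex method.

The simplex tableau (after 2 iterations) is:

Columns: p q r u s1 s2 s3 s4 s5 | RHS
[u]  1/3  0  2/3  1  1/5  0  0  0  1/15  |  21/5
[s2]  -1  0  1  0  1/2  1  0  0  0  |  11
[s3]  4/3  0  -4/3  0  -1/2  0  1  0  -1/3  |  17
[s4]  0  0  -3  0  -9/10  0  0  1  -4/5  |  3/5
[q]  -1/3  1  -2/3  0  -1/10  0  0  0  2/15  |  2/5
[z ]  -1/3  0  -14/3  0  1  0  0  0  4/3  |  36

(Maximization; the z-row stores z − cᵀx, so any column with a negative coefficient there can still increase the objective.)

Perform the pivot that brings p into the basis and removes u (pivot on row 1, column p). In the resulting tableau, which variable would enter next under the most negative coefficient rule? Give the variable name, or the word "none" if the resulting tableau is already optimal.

r

Pivot element 1/3. New z-row = old z-row − (-1/3)·(row 1/(1/3)).
Updated z-row coefficients: p: 0, q: 0, r: -4, u: 1, s1: 6/5, s2: 0, s3: 0, s4: 0, s5: 7/5.
The most negative is -4 in column r, so r would enter next.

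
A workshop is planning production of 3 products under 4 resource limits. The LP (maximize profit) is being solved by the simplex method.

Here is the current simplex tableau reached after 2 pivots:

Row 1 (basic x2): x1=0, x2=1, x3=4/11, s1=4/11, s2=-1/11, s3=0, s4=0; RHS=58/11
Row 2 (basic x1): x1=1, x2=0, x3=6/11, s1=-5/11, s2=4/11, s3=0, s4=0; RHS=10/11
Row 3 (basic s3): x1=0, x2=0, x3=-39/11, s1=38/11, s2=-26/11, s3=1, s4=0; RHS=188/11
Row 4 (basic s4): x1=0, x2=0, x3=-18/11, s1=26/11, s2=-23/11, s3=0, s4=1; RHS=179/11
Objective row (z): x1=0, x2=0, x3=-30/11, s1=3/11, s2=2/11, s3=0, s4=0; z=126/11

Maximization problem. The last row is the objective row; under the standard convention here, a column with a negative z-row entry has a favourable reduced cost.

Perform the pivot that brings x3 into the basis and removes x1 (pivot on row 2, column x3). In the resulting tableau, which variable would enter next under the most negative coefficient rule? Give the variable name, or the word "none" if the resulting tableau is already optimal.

Pivot element 6/11. New z-row = old z-row − (-30/11)·(row 2/(6/11)).
Updated z-row coefficients: x1: 5, x2: 0, x3: 0, s1: -2, s2: 2, s3: 0, s4: 0.
The most negative is -2 in column s1, so s1 would enter next.

s1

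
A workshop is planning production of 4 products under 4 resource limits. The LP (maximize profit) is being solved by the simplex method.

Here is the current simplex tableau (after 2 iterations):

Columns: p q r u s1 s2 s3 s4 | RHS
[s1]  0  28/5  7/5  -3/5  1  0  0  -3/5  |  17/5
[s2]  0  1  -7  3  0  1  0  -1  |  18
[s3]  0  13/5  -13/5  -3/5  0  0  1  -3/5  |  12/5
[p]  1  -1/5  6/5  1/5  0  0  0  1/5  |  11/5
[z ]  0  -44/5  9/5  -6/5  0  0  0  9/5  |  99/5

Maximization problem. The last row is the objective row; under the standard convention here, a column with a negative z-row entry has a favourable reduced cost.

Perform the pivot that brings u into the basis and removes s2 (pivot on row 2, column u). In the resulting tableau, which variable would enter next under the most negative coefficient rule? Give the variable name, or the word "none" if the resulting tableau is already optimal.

Pivot element 3. New z-row = old z-row − (-6/5)·(row 2/3).
Updated z-row coefficients: p: 0, q: -42/5, r: -1, u: 0, s1: 0, s2: 2/5, s3: 0, s4: 7/5.
The most negative is -42/5 in column q, so q would enter next.

q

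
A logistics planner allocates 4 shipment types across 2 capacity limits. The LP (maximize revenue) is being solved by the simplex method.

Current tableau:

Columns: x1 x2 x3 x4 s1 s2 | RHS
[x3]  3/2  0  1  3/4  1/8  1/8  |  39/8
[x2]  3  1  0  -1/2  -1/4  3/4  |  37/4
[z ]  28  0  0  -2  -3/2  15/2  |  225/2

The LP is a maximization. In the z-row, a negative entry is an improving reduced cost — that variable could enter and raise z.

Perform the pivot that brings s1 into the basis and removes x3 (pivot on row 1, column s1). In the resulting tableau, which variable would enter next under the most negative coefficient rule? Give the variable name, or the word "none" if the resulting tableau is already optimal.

none

Pivot element 1/8. New z-row = old z-row − (-3/2)·(row 1/(1/8)).
Updated z-row coefficients: x1: 46, x2: 0, x3: 12, x4: 7, s1: 0, s2: 9.
No coefficient is strictly negative; the tableau after this pivot is optimal.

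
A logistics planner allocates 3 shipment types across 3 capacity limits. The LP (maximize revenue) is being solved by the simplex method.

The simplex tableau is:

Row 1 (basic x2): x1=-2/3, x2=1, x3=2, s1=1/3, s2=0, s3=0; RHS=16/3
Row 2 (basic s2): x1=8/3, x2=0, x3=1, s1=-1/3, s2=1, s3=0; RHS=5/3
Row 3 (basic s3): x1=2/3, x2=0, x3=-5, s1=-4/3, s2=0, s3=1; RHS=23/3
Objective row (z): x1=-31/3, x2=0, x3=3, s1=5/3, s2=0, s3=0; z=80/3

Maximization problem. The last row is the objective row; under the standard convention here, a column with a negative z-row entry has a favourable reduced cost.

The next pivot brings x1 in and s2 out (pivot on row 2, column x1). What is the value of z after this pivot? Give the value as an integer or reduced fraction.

Minimum ratio for x1: (5/3)/(8/3) = 5/8.
z changes by −(z-row coeff of x1)·ratio = −(-31/3)·(5/8) = 155/24.
New z = 80/3 + (155/24) = 265/8.

265/8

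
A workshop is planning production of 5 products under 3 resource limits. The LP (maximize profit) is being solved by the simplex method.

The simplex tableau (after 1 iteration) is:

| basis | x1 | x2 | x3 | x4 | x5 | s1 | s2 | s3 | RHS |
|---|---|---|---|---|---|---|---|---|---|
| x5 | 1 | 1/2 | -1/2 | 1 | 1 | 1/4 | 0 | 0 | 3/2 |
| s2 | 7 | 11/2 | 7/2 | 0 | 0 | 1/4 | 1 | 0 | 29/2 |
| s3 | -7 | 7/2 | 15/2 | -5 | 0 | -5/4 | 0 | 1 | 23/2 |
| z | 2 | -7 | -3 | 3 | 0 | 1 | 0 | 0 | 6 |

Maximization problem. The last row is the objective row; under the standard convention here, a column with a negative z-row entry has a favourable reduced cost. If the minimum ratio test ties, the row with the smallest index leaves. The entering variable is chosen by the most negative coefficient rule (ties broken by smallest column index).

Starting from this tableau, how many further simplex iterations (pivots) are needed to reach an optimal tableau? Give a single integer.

1

pivot: x2 in, s2 out → z = 269/11
No improving column remains; optimal.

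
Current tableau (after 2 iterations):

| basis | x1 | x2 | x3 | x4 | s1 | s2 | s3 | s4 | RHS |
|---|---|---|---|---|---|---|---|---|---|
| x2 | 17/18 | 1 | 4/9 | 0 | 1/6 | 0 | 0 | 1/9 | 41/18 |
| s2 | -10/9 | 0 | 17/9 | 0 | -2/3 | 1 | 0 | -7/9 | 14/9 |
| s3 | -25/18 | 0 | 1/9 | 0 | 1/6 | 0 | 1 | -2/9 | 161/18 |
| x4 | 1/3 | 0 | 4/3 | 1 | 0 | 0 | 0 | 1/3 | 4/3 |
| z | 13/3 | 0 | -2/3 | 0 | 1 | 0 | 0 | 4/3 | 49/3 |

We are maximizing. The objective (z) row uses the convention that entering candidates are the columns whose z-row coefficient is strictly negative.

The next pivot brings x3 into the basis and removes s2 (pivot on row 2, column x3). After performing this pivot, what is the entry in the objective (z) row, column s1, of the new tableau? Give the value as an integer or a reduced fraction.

13/17

Pivot element is row 2, column x3: 17/9.
Normalize row 2: new (row 2, s1) = (-2/3)/(17/9) = -6/17.
z-row ← z-row − (-2/3)·(new row 2): 1 − (-2/3)·(-6/17) = 13/17.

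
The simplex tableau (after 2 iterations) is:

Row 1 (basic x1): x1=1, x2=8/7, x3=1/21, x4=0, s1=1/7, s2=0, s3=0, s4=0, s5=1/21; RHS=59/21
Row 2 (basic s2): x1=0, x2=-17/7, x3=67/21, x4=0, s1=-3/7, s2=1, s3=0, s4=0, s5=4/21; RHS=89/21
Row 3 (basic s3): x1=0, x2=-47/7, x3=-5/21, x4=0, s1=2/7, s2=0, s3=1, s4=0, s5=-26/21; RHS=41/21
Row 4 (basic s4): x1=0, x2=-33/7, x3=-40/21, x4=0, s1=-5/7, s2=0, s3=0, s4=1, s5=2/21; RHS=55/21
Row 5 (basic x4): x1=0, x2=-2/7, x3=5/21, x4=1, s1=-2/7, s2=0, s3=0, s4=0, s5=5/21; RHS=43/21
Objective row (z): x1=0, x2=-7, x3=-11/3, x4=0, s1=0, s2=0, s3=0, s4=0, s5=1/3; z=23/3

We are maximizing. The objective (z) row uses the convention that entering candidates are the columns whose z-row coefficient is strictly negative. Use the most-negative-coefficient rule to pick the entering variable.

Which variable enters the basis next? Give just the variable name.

Objective-row coefficients: x1: 0, x2: -7, x3: -11/3, x4: 0, s1: 0, s2: 0, s3: 0, s4: 0, s5: 1/3.
The most negative is -7 in column x2, so x2 enters.

x2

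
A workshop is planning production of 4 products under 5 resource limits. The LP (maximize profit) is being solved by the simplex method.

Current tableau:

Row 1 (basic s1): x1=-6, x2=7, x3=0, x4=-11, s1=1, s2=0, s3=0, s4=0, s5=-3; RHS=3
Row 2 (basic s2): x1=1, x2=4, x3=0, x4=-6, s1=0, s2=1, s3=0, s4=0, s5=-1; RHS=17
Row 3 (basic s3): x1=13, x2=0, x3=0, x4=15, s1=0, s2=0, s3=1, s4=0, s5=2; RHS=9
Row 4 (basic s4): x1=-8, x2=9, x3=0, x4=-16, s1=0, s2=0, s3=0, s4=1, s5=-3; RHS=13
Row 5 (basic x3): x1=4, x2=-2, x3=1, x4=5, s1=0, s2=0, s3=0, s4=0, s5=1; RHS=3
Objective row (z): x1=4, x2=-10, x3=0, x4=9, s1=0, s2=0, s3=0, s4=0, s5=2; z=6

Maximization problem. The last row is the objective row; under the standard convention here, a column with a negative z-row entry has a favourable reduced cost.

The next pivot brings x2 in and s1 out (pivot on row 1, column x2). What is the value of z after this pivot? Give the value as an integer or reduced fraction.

72/7

Minimum ratio for x2: 3/7 = 3/7.
z changes by −(z-row coeff of x2)·ratio = −(-10)·(3/7) = 30/7.
New z = 6 + (30/7) = 72/7.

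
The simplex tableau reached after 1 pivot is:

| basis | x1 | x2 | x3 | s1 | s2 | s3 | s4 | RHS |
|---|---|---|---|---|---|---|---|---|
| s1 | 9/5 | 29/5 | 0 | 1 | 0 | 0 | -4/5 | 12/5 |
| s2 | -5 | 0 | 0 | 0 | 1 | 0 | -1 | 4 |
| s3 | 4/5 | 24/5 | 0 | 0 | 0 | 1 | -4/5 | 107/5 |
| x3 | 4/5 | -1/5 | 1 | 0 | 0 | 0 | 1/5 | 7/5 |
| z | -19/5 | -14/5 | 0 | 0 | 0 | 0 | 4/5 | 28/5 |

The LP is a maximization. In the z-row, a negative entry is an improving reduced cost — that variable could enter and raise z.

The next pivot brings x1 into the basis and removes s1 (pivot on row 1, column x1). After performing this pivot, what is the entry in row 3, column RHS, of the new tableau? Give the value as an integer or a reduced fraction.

Pivot element is row 1, column x1: 9/5.
Normalize row 1: new (row 1, RHS) = (12/5)/(9/5) = 4/3.
row 3 ← row 3 − (4/5)·(new row 1): 107/5 − (4/5)·(4/3) = 61/3.

61/3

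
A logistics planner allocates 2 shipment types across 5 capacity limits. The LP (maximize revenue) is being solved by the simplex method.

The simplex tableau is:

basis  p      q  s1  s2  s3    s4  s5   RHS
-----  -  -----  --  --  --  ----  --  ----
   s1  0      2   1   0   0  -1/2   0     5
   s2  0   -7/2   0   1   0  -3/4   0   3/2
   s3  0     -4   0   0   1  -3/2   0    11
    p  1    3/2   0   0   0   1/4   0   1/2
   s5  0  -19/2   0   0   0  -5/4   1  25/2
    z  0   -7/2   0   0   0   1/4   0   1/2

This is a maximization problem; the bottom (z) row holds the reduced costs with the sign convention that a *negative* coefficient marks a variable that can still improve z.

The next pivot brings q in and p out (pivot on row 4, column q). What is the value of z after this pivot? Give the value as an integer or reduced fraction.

Minimum ratio for q: (1/2)/(3/2) = 1/3.
z changes by −(z-row coeff of q)·ratio = −(-7/2)·(1/3) = 7/6.
New z = 1/2 + (7/6) = 5/3.

5/3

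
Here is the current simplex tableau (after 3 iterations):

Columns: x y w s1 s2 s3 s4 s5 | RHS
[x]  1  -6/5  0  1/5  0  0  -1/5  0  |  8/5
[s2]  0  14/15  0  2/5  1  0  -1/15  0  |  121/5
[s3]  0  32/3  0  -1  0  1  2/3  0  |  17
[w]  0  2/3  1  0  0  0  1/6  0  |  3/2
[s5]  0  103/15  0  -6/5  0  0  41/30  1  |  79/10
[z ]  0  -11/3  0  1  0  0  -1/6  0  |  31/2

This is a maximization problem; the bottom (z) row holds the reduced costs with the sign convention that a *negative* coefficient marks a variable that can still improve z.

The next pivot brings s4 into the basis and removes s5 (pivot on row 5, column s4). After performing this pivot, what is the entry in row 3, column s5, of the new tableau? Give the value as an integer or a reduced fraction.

-20/41

Pivot element is row 5, column s4: 41/30.
Normalize row 5: new (row 5, s5) = 1/(41/30) = 30/41.
row 3 ← row 3 − (2/3)·(new row 5): 0 − (2/3)·(30/41) = -20/41.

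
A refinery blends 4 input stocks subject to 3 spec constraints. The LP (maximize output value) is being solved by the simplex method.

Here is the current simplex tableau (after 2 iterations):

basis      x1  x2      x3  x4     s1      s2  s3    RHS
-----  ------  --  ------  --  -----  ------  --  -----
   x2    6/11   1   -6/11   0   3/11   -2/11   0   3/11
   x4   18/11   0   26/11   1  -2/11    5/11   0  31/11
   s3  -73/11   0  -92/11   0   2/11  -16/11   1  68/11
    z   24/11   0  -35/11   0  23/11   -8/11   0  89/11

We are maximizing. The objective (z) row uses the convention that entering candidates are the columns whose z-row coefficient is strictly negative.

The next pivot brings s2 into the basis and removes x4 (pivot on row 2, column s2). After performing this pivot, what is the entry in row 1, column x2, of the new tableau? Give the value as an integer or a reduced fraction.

Pivot element is row 2, column s2: 5/11.
Normalize row 2: new (row 2, x2) = 0/(5/11) = 0.
row 1 ← row 1 − (-2/11)·(new row 2): 1 − (-2/11)·0 = 1.

1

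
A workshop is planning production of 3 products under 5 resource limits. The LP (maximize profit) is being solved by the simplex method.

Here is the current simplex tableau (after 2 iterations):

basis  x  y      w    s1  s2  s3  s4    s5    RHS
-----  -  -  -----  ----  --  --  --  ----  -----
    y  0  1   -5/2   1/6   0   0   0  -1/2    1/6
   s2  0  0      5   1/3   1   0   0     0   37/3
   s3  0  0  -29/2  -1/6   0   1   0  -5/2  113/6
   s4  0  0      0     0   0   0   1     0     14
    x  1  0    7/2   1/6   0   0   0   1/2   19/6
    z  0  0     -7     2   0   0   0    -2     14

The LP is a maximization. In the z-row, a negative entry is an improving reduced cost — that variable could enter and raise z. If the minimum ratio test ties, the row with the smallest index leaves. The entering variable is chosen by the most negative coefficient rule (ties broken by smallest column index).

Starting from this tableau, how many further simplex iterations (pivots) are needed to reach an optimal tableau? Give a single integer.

2

pivot: w in, x out → z = 61/3
pivot: s5 in, w out → z = 80/3
No improving column remains; optimal.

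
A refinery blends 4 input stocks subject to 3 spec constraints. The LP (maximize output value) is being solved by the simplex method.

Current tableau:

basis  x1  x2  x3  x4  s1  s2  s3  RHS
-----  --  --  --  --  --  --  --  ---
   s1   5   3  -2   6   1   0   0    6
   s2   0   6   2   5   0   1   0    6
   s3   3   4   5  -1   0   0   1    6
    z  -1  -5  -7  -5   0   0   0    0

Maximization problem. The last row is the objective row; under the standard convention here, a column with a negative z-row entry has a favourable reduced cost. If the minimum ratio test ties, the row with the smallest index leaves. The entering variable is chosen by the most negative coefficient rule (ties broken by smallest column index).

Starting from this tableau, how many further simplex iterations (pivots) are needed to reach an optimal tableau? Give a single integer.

2

pivot: x3 in, s3 out → z = 42/5
pivot: x4 in, s2 out → z = 38/3
No improving column remains; optimal.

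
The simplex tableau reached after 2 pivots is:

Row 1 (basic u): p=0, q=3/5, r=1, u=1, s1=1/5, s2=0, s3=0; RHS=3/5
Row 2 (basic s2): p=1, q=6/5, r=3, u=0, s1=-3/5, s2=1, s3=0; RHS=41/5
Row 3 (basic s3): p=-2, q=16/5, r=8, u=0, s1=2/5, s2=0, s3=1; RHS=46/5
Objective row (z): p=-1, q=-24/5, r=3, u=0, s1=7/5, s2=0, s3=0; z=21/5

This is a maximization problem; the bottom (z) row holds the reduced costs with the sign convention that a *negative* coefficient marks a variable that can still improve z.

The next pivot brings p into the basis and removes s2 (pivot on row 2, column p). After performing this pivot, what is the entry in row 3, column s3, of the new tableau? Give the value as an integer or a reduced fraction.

1

Pivot element is row 2, column p: 1.
Normalize row 2: new (row 2, s3) = 0/1 = 0.
row 3 ← row 3 − (-2)·(new row 2): 1 − (-2)·0 = 1.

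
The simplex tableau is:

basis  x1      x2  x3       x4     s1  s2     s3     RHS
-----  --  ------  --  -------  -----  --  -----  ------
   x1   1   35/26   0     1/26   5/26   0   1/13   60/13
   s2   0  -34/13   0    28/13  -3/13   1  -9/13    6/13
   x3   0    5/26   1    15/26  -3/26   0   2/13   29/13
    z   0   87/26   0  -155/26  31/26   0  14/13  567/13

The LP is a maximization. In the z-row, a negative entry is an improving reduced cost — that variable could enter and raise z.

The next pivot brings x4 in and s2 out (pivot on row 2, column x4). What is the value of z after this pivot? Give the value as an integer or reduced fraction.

1257/28

Minimum ratio for x4: (6/13)/(28/13) = 3/14.
z changes by −(z-row coeff of x4)·ratio = −(-155/26)·(3/14) = 465/364.
New z = 567/13 + (465/364) = 1257/28.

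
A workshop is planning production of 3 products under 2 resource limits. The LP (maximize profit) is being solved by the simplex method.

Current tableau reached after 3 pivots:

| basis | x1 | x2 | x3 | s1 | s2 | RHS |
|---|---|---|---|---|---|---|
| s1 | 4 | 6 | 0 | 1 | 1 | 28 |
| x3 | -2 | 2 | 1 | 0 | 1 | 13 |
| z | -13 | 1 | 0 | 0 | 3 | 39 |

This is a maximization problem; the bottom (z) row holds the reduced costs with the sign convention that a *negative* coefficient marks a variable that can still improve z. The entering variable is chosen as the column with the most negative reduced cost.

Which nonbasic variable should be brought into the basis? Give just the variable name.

x1

Objective-row coefficients: x1: -13, x2: 1, x3: 0, s1: 0, s2: 3.
The most negative is -13 in column x1, so x1 enters.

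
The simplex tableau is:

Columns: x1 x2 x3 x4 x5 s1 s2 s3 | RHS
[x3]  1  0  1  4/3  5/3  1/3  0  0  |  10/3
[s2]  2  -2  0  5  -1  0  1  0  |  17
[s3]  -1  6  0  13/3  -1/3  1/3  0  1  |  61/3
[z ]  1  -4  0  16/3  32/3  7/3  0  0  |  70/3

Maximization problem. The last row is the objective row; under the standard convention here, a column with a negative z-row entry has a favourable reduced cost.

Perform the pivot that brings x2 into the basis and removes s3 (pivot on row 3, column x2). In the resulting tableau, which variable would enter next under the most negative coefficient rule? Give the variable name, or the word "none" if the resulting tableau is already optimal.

Pivot element 6. New z-row = old z-row − (-4)·(row 3/6).
Updated z-row coefficients: x1: 1/3, x2: 0, x3: 0, x4: 74/9, x5: 94/9, s1: 23/9, s2: 0, s3: 2/3.
No coefficient is strictly negative; the tableau after this pivot is optimal.

none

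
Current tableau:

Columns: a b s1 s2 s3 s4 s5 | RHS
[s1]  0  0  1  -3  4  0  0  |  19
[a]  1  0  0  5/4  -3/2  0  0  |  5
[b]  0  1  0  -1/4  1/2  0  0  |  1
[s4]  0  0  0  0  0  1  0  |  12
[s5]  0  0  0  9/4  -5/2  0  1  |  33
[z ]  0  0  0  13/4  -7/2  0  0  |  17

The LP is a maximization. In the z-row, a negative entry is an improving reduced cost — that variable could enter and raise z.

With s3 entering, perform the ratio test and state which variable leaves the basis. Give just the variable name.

b

Ratios: row 1 (s1): 19/4 = 19/4; row 2 (a): entry -3/2 ≤ 0, skip; row 3 (b): 1/(1/2) = 2; row 4 (s4): entry 0 ≤ 0, skip; row 5 (s5): entry -5/2 ≤ 0, skip.
Minimum ratio 2 is in the b row, so b leaves.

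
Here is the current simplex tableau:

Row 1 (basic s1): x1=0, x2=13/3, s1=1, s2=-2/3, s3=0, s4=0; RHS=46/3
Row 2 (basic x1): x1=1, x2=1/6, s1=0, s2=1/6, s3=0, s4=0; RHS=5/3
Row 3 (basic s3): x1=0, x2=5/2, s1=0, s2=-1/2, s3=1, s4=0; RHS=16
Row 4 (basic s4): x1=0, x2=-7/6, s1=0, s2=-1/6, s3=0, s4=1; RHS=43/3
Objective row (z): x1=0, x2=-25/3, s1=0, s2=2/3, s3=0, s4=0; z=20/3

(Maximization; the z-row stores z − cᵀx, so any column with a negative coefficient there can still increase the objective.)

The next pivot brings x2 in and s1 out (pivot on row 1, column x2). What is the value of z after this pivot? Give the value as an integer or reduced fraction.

Minimum ratio for x2: (46/3)/(13/3) = 46/13.
z changes by −(z-row coeff of x2)·ratio = −(-25/3)·(46/13) = 1150/39.
New z = 20/3 + (1150/39) = 470/13.

470/13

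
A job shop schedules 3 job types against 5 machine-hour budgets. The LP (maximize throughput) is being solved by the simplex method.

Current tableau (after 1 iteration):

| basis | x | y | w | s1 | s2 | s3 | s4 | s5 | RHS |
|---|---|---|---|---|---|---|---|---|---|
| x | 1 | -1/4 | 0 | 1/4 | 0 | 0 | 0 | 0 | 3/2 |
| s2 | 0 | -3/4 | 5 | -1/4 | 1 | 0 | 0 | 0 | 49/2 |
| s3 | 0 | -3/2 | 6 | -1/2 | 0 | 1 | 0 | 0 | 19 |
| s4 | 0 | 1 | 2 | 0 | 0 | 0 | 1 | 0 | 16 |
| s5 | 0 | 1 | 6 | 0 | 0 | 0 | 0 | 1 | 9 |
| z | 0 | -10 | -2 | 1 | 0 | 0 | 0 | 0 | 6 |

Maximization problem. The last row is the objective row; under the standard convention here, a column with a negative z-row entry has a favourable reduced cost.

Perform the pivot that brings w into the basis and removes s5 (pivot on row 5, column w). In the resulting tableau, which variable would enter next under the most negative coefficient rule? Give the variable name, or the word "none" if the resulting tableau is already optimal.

y

Pivot element 6. New z-row = old z-row − (-2)·(row 5/6).
Updated z-row coefficients: x: 0, y: -29/3, w: 0, s1: 1, s2: 0, s3: 0, s4: 0, s5: 1/3.
The most negative is -29/3 in column y, so y would enter next.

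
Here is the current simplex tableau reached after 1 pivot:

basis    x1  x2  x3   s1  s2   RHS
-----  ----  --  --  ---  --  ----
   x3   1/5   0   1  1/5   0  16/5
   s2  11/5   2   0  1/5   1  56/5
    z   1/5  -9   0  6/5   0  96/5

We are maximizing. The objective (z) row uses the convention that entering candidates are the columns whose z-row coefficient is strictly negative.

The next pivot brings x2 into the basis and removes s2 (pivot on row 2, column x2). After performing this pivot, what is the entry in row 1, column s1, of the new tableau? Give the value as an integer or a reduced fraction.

1/5

Pivot element is row 2, column x2: 2.
Normalize row 2: new (row 2, s1) = (1/5)/2 = 1/10.
row 1 ← row 1 − 0·(new row 2): 1/5 − 0·(1/10) = 1/5.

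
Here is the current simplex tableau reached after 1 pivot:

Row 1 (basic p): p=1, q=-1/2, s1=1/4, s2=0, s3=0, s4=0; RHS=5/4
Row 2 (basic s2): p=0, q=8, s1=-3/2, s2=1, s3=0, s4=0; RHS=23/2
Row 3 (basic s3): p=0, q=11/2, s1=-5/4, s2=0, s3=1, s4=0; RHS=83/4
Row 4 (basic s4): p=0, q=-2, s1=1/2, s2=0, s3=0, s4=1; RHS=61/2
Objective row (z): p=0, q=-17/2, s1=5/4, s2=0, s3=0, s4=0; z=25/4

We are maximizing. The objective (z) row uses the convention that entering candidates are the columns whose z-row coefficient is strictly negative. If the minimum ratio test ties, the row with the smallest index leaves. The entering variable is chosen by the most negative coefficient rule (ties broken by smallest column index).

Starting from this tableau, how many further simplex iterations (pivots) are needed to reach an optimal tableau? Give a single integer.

2

pivot: q in, s2 out → z = 591/32
pivot: s1 in, p out → z = 114/5
No improving column remains; optimal.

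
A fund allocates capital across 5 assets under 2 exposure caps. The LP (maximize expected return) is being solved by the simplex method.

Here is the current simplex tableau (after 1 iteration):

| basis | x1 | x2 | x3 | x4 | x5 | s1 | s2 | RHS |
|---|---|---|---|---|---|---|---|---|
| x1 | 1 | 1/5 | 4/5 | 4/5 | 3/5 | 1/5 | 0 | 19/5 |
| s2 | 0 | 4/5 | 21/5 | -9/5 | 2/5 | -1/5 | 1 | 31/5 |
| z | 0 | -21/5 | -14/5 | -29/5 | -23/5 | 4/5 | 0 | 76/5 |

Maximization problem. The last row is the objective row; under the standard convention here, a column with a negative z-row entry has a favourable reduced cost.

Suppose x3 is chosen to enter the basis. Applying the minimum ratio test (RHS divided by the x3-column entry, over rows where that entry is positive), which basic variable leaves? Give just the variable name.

Ratios: row 1 (x1): (19/5)/(4/5) = 19/4; row 2 (s2): (31/5)/(21/5) = 31/21.
Minimum ratio 31/21 is in the s2 row, so s2 leaves.

s2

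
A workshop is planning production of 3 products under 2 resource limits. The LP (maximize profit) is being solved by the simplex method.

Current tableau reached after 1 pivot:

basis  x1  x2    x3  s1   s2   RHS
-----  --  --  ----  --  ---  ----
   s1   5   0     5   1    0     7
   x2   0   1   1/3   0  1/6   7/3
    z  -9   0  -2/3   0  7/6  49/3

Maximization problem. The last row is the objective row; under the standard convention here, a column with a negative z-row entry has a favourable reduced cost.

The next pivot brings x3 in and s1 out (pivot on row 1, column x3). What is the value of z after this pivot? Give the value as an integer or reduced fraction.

Minimum ratio for x3: 7/5 = 7/5.
z changes by −(z-row coeff of x3)·ratio = −(-2/3)·(7/5) = 14/15.
New z = 49/3 + (14/15) = 259/15.

259/15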